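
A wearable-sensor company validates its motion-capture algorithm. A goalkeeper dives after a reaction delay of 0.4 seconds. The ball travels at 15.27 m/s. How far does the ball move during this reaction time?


d = v * t
d = 15.27 * 0.4
d = 6.108 m

6.108 m


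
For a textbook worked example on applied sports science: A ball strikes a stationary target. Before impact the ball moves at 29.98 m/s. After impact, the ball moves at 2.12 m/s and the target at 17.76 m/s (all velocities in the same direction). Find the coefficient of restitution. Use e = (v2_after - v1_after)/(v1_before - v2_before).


e = (v2_after - v1_after) / (v1_before - v2_before)
Numerator = 17.76 - 2.12 = 15.64
Denominator = 29.98 - 0 = 29.98
e = 15.64 / 29.98 = 0.5217

0.5217


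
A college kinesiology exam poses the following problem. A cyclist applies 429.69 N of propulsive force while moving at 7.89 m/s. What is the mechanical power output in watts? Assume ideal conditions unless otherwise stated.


P = F * v
P = 429.69 * 7.89
P = 3390.2541 W

3390.2541 W


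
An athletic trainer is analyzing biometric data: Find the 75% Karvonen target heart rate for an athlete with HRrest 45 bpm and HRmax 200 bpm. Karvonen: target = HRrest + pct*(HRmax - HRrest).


Target = HRrest + pct*(HRmax - HRrest)
Heart rate reserve = HRmax - HRrest = 200 - 45 = 155 bpm
Fraction = 75% = 0.75
Target = 45 + 0.75 * 155
Target = 45 + 116.25 = 161.25 bpm

161.25 bpm


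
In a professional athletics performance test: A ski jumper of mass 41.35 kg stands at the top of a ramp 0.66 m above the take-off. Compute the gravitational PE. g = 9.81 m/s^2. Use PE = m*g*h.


PE = m * g * h
PE = 41.35 * 9.81 * 0.66
PE = 405.6435 * 0.66 = 267.7247 J

267.7247 J


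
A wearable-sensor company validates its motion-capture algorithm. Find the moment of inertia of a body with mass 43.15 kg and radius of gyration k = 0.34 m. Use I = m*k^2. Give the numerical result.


I = m * k^2
I = 43.15 * 0.34^2
I = 43.15 * 0.1156 = 4.9881 kg*m^2

4.9881 kg*m^2


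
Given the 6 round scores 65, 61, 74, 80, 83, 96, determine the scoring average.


Average = sum / n
Sum = 459
Average = 459 / 6 = 76.5

76.5


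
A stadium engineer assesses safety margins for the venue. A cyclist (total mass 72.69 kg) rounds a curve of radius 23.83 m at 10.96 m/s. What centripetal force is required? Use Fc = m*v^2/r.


Fc = m * v^2 / r
v^2 = 10.96^2 = 120.1216
Fc = 72.69 * 120.1216 / 23.83
Fc = 8731.6391 / 23.83 = 366.4137 N

366.4137 N


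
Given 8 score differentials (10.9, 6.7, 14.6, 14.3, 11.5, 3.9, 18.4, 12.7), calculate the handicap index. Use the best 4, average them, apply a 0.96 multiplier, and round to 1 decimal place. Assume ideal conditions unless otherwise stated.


All differentials: 10.9, 6.7, 14.6, 14.3, 11.5, 3.9, 18.4, 12.7
Sorted: 3.9, 6.7, 10.9, 11.5, 12.7, 14.3, 14.6, 18.4
Best 4: 3.9, 6.7, 10.9, 11.5
Average of best = 33 / 4 = 8.25
Raw index = 8.25 * 0.96 = 7.92
Handicap index = round(7.92, 1) = 7.9

7.9


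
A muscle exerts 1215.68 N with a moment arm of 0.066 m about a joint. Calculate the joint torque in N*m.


tau = F * d
tau = 1215.68 * 0.066
tau = 80.2349 N*m

80.2349 N*m


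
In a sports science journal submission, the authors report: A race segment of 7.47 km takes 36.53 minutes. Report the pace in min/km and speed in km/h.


Pace = time / distance = 36.53 min / 7.47 km = 4.8902 min/km
Speed = distance / time_in_hours = 7.47 / 0.6088 hr
Speed = 12.2694 km/h

4.8902 min/km, 12.2694 km/h


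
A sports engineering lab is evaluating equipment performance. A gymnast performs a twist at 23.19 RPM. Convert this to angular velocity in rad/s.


omega = RPM * 2 * pi / 60
omega = 23.19 * 2 * 3.14159 / 60
omega = 145.7071 / 60 = 2.4285 rad/s

2.4285 rad/s


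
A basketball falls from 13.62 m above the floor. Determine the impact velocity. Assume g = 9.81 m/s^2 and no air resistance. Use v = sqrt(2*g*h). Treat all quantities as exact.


v = sqrt(2 * g * h)
v = sqrt(2 * 9.81 * 13.62)
v = sqrt(267.2244) = 16.347 m/s

16.347 m/s


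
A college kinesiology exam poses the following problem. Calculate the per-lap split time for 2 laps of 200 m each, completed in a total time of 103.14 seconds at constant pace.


Split time = total_time / n_laps = 103.14 / 2
Split time = 51.57 s per lap

51.57 s


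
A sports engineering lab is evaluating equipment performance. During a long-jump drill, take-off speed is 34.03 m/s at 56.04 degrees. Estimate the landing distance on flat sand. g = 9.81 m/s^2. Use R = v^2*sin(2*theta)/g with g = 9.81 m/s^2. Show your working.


R = v^2 * sin(2*theta) / g
Convert angle to radians: theta = 56.04 deg = 0.9781 rad
sin(2*theta) = sin(1.9562) = 0.9267
R = 34.03^2 * 0.9267 / 9.81
R = 1158.0409 * 0.9267 / 9.81 = 109.3894 m

109.3894 m


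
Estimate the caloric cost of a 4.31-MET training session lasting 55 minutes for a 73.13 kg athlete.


kcal = MET * mass * time_hr
Convert time: 55 min = 0.9167 hr
kcal = 4.31 * 73.13 * 0.9167
kcal = 288.9244 kcal

288.9244 kcal


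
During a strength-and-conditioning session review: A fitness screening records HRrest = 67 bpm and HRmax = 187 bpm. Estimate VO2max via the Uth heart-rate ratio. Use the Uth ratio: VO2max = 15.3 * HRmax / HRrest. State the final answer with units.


VO2max = 15.3 * HRmax / HRrest
VO2max = 15.3 * 187 / 67
VO2max = 2861.1 / 67 = 42.703 mL/kg/min

42.703 mL/kg/min


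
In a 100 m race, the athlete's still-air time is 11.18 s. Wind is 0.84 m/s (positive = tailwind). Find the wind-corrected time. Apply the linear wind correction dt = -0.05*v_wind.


dt = -0.05 * v_wind = -0.05 * 0.84 = -0.042 s
t_corrected = t_still + dt = 11.18 + (-0.042)
t_corrected = 11.138 s

11.138 s


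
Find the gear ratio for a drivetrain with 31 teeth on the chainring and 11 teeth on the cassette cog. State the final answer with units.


GR = front_teeth / rear_teeth
GR = 31 / 11
GR = 2.8182

2.8182


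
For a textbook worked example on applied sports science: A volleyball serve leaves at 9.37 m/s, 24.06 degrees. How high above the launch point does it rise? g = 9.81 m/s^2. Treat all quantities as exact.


H = (v*sin(theta))^2 / (2*g)
vy = v*sin(theta) = 9.37 * sin(24.06 deg) = 3.8201 m/s
H = vy^2 / (2*g) = 14.593 / (2*9.81)
H = 14.593 / 19.62 = 0.7438 m

0.7438 m


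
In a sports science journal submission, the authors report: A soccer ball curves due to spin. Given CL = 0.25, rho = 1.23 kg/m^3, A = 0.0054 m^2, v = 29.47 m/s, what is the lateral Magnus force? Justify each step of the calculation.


FM = 0.5 * CL * rho * A * v^2
FM = 0.5 * 0.25 * 1.23 * 0.0054 * 29.47^2
v^2 = 868.4809
FM = 0.5 * 0.25 * 1.23 * 0.0054 * 868.4809 = 0.7211 N

0.7211 N


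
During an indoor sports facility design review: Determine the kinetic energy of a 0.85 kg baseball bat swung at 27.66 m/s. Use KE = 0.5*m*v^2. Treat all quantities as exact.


KE = 0.5 * m * v^2
KE = 0.5 * 0.85 * 27.66^2
KE = 0.5 * 0.85 * 765.0756 = 325.1571 J

325.1571 J


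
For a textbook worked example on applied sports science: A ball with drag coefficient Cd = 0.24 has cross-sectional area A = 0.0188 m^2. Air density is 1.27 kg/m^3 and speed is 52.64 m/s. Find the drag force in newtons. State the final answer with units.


Fd = 0.5 * Cd * rho * A * v^2
Fd = 0.5 * 0.24 * 1.27 * 0.0188 * 52.64^2
v^2 = 2770.9696
Fd = 0.5 * 0.24 * 1.27 * 0.0188 * 2770.9696 = 7.9392 N

7.9392 N


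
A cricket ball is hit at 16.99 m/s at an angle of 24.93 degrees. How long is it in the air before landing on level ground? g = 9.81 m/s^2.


T = 2*v*sin(theta)/g
sin(theta) = sin(24.93 deg) = 0.4215
T = 2*16.99*0.4215 / 9.81
T = 14.3229 / 9.81 = 1.46 s

1.46 s


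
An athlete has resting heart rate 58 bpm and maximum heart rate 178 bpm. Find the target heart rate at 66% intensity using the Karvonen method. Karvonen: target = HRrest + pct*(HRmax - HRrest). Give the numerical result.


Target = HRrest + pct*(HRmax - HRrest)
Heart rate reserve = HRmax - HRrest = 178 - 58 = 120 bpm
Fraction = 66% = 0.66
Target = 58 + 0.66 * 120
Target = 58 + 79.2 = 137.2 bpm

137.2 bpm


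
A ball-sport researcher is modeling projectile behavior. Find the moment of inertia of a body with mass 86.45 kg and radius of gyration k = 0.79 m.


I = m * k^2
I = 86.45 * 0.79^2
I = 86.45 * 0.6241 = 53.9534 kg*m^2

53.9534 kg*m^2


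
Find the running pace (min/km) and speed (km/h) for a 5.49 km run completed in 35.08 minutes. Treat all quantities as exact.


Pace = time / distance = 35.08 min / 5.49 km = 6.3898 min/km
Speed = distance / time_in_hours = 5.49 / 0.5847 hr
Speed = 9.39 km/h

6.3898 min/km, 9.39 km/h


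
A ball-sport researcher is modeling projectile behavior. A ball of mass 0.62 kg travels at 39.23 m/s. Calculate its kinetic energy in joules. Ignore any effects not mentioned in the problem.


KE = 0.5 * m * v^2
KE = 0.5 * 0.62 * 39.23^2
KE = 0.5 * 0.62 * 1538.9929 = 477.0878 J

477.0878 J


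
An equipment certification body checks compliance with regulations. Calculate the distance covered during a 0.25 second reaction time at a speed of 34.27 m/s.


d = v * t
d = 34.27 * 0.25
d = 8.5675 m

8.5675 m


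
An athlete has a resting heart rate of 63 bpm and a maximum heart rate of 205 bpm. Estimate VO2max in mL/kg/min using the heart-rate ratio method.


VO2max = 15.3 * HRmax / HRrest
VO2max = 15.3 * 205 / 63
VO2max = 3136.5 / 63 = 49.7857 mL/kg/min

49.7857 mL/kg/min


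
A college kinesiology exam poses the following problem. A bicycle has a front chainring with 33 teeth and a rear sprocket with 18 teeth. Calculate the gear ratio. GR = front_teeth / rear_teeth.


GR = front_teeth / rear_teeth
GR = 33 / 18
GR = 1.8333

1.8333


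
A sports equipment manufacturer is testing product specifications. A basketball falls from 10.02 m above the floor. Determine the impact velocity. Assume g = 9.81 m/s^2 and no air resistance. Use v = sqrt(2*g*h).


v = sqrt(2 * g * h)
v = sqrt(2 * 9.81 * 10.02)
v = sqrt(196.5924) = 14.0211 m/s

14.0211 m/s


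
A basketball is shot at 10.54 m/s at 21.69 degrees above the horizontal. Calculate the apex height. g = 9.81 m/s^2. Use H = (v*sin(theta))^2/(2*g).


H = (v*sin(theta))^2 / (2*g)
vy = v*sin(theta) = 10.54 * sin(21.69 deg) = 3.8954 m/s
H = vy^2 / (2*g) = 15.1743 / (2*9.81)
H = 15.1743 / 19.62 = 0.7734 m

0.7734 m


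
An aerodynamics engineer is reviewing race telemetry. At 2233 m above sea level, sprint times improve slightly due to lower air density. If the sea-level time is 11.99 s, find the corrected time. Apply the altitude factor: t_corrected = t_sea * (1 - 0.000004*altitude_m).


Correction factor = 1 - 0.000004 * 2233 = 0.991068
t_corrected = t_sea * factor = 11.99 * 0.991068
t_corrected = 11.8829 s

11.8829 s


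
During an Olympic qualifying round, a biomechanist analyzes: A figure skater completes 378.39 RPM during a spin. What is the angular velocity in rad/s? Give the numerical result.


omega = RPM * 2 * pi / 60
omega = 378.39 * 2 * 3.14159 / 60
omega = 2377.4945 / 60 = 39.6249 rad/s

39.6249 rad/s


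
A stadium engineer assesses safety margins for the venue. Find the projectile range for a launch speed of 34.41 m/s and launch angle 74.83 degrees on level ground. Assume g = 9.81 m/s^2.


R = v^2 * sin(2*theta) / g
Convert angle to radians: theta = 74.83 deg = 1.306 rad
sin(2*theta) = sin(2.6121) = 0.5051
R = 34.41^2 * 0.5051 / 9.81
R = 1184.0481 * 0.5051 / 9.81 = 60.9682 m

60.9682 m


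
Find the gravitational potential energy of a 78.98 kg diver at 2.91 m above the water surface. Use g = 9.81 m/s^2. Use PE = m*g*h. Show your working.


PE = m * g * h
PE = 78.98 * 9.81 * 2.91
PE = 774.7938 * 2.91 = 2254.65 J

2254.65 J


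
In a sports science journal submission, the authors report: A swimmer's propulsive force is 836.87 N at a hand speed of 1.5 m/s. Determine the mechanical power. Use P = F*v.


P = F * v
P = 836.87 * 1.5
P = 1255.305 W

1255.305 W


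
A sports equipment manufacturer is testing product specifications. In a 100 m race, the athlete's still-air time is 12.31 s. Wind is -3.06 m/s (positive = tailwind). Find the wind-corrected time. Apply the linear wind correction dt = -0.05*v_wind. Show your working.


dt = -0.05 * v_wind = -0.05 * -3.06 = 0.153 s
t_corrected = t_still + dt = 12.31 + (0.153)
t_corrected = 12.463 s

12.463 s


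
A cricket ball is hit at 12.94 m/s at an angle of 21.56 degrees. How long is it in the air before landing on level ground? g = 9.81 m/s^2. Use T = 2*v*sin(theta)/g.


T = 2*v*sin(theta)/g
sin(theta) = sin(21.56 deg) = 0.3675
T = 2*12.94*0.3675 / 9.81
T = 9.5103 / 9.81 = 0.9694 s

0.9694 s


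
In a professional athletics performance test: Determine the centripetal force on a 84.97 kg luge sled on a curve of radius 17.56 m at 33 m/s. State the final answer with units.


Fc = m * v^2 / r
v^2 = 33^2 = 1089
Fc = 84.97 * 1089 / 17.56
Fc = 92532.33 / 17.56 = 5269.4949 N

5269.4949 N


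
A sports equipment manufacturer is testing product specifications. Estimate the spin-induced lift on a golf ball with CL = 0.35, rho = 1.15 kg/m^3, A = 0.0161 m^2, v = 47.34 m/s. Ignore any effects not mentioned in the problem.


FM = 0.5 * CL * rho * A * v^2
FM = 0.5 * 0.35 * 1.15 * 0.0161 * 47.34^2
v^2 = 2241.0756
FM = 0.5 * 0.35 * 1.15 * 0.0161 * 2241.0756 = 7.2614 N

7.2614 N


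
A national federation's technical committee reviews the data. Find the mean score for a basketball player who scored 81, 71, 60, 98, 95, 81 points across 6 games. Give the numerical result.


Average = sum / n
Sum = 486
Average = 486 / 6 = 81

81


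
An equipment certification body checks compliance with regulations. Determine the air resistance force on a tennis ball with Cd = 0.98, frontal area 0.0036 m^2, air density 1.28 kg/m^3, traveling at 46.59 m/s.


Fd = 0.5 * Cd * rho * A * v^2
Fd = 0.5 * 0.98 * 1.28 * 0.0036 * 46.59^2
v^2 = 2170.6281
Fd = 0.5 * 0.98 * 1.28 * 0.0036 * 2170.6281 = 4.9011 N

4.9011 N


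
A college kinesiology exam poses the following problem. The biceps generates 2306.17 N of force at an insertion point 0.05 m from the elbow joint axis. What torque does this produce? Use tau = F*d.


tau = F * d
tau = 2306.17 * 0.05
tau = 115.3085 N*m

115.3085 N*m


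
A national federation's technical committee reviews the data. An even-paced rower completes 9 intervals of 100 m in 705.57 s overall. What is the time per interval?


Split time = total_time / n_laps = 705.57 / 9
Split time = 78.3967 s per lap

78.3967 s


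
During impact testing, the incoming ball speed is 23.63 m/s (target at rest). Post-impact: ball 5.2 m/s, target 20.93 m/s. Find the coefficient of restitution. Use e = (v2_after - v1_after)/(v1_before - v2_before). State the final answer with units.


e = (v2_after - v1_after) / (v1_before - v2_before)
Numerator = 20.93 - 5.2 = 15.73
Denominator = 23.63 - 0 = 23.63
e = 15.73 / 23.63 = 0.6657

0.6657


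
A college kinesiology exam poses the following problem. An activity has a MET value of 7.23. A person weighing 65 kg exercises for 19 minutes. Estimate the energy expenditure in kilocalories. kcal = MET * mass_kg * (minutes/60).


kcal = MET * mass * time_hr
Convert time: 19 min = 0.3167 hr
kcal = 7.23 * 65 * 0.3167
kcal = 148.8175 kcal

148.8175 kcal


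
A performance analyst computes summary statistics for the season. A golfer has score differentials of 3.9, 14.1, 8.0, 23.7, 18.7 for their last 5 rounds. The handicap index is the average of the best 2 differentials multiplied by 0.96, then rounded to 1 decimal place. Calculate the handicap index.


All differentials: 3.9, 14.1, 8.0, 23.7, 18.7
Sorted: 3.9, 8.0, 14.1, 18.7, 23.7
Best 2: 3.9, 8.0
Average of best = 11.9 / 2 = 5.95
Raw index = 5.95 * 0.96 = 5.712
Handicap index = round(5.712, 1) = 5.7

5.7


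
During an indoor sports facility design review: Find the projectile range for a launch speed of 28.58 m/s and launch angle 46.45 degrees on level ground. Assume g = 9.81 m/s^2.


R = v^2 * sin(2*theta) / g
Convert angle to radians: theta = 46.45 deg = 0.8107 rad
sin(2*theta) = sin(1.6214) = 0.9987
R = 28.58^2 * 0.9987 / 9.81
R = 816.8164 * 0.9987 / 9.81 = 83.157 m

83.157 m


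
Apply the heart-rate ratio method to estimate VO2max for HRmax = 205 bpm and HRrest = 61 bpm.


VO2max = 15.3 * HRmax / HRrest
VO2max = 15.3 * 205 / 61
VO2max = 3136.5 / 61 = 51.418 mL/kg/min

51.418 mL/kg/min


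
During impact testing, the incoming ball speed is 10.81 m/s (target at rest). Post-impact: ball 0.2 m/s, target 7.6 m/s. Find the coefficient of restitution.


e = (v2_after - v1_after) / (v1_before - v2_before)
Numerator = 7.6 - 0.2 = 7.4
Denominator = 10.81 - 0 = 10.81
e = 7.4 / 10.81 = 0.6846

0.6846


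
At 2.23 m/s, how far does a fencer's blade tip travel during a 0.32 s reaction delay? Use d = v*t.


d = v * t
d = 2.23 * 0.32
d = 0.7136 m

0.7136 m


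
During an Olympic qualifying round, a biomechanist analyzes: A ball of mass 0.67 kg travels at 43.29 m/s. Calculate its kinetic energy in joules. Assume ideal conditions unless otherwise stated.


KE = 0.5 * m * v^2
KE = 0.5 * 0.67 * 43.29^2
KE = 0.5 * 0.67 * 1874.0241 = 627.7981 J

627.7981 J


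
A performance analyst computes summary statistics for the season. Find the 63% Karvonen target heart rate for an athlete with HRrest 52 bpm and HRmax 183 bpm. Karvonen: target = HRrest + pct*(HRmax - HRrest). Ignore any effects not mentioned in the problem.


Target = HRrest + pct*(HRmax - HRrest)
Heart rate reserve = HRmax - HRrest = 183 - 52 = 131 bpm
Fraction = 63% = 0.63
Target = 52 + 0.63 * 131
Target = 52 + 82.53 = 134.53 bpm

134.53 bpm


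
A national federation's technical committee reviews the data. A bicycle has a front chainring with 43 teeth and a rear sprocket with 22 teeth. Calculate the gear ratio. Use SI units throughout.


GR = front_teeth / rear_teeth
GR = 43 / 22
GR = 1.9545

1.9545


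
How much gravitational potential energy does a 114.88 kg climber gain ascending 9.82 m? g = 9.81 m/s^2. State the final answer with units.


PE = m * g * h
PE = 114.88 * 9.81 * 9.82
PE = 1126.9728 * 9.82 = 11066.8729 J

11066.8729 J


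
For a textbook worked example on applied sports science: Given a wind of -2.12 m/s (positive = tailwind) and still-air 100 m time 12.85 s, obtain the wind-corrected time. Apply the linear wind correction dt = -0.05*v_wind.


dt = -0.05 * v_wind = -0.05 * -2.12 = 0.106 s
t_corrected = t_still + dt = 12.85 + (0.106)
t_corrected = 12.956 s

12.956 s


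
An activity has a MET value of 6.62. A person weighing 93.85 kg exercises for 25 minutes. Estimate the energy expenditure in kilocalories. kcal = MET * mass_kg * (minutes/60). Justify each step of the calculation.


kcal = MET * mass * time_hr
Convert time: 25 min = 0.4167 hr
kcal = 6.62 * 93.85 * 0.4167
kcal = 258.8696 kcal

258.8696 kcal


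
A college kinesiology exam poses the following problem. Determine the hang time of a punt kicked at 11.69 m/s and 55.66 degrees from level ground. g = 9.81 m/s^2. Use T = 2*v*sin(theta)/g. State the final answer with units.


T = 2*v*sin(theta)/g
sin(theta) = sin(55.66 deg) = 0.8257
T = 2*11.69*0.8257 / 9.81
T = 19.305 / 9.81 = 1.9679 s

1.9679 s


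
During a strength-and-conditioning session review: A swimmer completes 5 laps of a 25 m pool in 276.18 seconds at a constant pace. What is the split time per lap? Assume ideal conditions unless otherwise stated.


Split time = total_time / n_laps = 276.18 / 5
Split time = 55.236 s per lap

55.236 s


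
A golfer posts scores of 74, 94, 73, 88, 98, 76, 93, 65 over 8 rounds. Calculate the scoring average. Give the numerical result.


Average = sum / n
Sum = 661
Average = 661 / 8 = 82.625

82.625


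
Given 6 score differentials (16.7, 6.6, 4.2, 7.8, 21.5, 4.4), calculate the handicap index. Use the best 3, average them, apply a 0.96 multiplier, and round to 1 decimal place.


All differentials: 16.7, 6.6, 4.2, 7.8, 21.5, 4.4
Sorted: 4.2, 4.4, 6.6, 7.8, 16.7, 21.5
Best 3: 4.2, 4.4, 6.6
Average of best = 15.2 / 3 = 5.0667
Raw index = 5.0667 * 0.96 = 4.864
Handicap index = round(4.864, 1) = 4.9

4.9


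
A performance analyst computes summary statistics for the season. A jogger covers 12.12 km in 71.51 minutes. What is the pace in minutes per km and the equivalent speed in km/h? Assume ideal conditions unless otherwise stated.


Pace = time / distance = 71.51 min / 12.12 km = 5.9002 min/km
Speed = distance / time_in_hours = 12.12 / 1.1918 hr
Speed = 10.1692 km/h

5.9002 min/km, 10.1692 km/h


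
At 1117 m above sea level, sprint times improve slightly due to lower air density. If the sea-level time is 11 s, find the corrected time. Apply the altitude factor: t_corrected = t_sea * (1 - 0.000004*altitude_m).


Correction factor = 1 - 0.000004 * 1117 = 0.995532
t_corrected = t_sea * factor = 11 * 0.995532
t_corrected = 10.9509 s

10.9509 s


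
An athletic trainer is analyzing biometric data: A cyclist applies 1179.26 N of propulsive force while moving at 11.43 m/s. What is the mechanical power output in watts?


P = F * v
P = 1179.26 * 11.43
P = 13478.9418 W

13478.9418 W


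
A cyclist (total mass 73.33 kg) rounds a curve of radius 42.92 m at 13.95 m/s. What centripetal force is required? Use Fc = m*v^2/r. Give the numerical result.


Fc = m * v^2 / r
v^2 = 13.95^2 = 194.6025
Fc = 73.33 * 194.6025 / 42.92
Fc = 14270.2013 / 42.92 = 332.4837 N

332.4837 N


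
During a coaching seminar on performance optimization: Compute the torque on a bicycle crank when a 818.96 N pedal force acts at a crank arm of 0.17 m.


tau = F * d
tau = 818.96 * 0.17
tau = 139.2232 N*m

139.2232 N*m


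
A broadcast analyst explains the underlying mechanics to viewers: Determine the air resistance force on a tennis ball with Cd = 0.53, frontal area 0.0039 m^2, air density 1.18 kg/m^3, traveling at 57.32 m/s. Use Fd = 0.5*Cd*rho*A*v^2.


Fd = 0.5 * Cd * rho * A * v^2
Fd = 0.5 * 0.53 * 1.18 * 0.0039 * 57.32^2
v^2 = 3285.5824
Fd = 0.5 * 0.53 * 1.18 * 0.0039 * 3285.5824 = 4.0069 N

4.0069 N


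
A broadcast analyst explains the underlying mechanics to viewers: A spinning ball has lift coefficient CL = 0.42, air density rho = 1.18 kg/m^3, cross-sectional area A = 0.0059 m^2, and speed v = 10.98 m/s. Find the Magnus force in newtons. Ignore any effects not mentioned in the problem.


FM = 0.5 * CL * rho * A * v^2
FM = 0.5 * 0.42 * 1.18 * 0.0059 * 10.98^2
v^2 = 120.5604
FM = 0.5 * 0.42 * 1.18 * 0.0059 * 120.5604 = 0.1763 N

0.1763 N


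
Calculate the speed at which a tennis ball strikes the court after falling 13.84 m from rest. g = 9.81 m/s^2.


v = sqrt(2 * g * h)
v = sqrt(2 * 9.81 * 13.84)
v = sqrt(271.5408) = 16.4785 m/s

16.4785 m/s


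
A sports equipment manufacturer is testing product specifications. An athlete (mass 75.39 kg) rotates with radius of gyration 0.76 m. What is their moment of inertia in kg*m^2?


I = m * k^2
I = 75.39 * 0.76^2
I = 75.39 * 0.5776 = 43.5453 kg*m^2

43.5453 kg*m^2


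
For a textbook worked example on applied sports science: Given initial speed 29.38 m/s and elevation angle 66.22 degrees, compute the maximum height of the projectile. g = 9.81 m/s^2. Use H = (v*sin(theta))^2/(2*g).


H = (v*sin(theta))^2 / (2*g)
vy = v*sin(theta) = 29.38 * sin(66.22 deg) = 26.8857 m/s
H = vy^2 / (2*g) = 722.8383 / (2*9.81)
H = 722.8383 / 19.62 = 36.8419 m

36.8419 m


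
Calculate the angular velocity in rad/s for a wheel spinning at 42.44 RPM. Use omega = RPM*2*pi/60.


omega = RPM * 2 * pi / 60
omega = 42.44 * 2 * 3.14159 / 60
omega = 266.6584 / 60 = 4.4443 rad/s

4.4443 rad/s


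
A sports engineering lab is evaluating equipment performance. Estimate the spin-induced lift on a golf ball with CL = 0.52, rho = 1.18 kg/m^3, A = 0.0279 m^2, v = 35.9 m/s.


FM = 0.5 * CL * rho * A * v^2
FM = 0.5 * 0.52 * 1.18 * 0.0279 * 35.9^2
v^2 = 1288.81
FM = 0.5 * 0.52 * 1.18 * 0.0279 * 1288.81 = 11.0319 N

11.0319 N


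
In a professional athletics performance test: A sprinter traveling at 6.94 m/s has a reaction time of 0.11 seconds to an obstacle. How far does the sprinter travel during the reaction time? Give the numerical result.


d = v * t
d = 6.94 * 0.11
d = 0.7634 m

0.7634 m


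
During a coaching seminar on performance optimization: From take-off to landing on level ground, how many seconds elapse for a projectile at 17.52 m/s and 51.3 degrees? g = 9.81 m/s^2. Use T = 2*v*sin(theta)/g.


T = 2*v*sin(theta)/g
sin(theta) = sin(51.3 deg) = 0.7804
T = 2*17.52*0.7804 / 9.81
T = 27.3463 / 9.81 = 2.7876 s

2.7876 s


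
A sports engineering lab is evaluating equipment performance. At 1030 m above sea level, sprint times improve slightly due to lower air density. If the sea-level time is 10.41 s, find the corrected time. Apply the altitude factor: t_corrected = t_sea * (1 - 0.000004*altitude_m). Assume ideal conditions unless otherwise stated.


Correction factor = 1 - 0.000004 * 1030 = 0.99588
t_corrected = t_sea * factor = 10.41 * 0.99588
t_corrected = 10.3671 s

10.3671 s


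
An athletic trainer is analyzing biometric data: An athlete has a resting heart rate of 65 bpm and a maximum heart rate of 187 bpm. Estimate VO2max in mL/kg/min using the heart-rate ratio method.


VO2max = 15.3 * HRmax / HRrest
VO2max = 15.3 * 187 / 65
VO2max = 2861.1 / 65 = 44.0169 mL/kg/min

44.0169 mL/kg/min


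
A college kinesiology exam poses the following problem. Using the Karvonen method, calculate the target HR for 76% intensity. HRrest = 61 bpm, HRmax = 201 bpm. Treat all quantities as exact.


Target = HRrest + pct*(HRmax - HRrest)
Heart rate reserve = HRmax - HRrest = 201 - 61 = 140 bpm
Fraction = 76% = 0.76
Target = 61 + 0.76 * 140
Target = 61 + 106.4 = 167.4 bpm

167.4 bpm


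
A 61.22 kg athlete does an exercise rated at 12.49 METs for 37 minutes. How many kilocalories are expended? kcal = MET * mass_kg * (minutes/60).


kcal = MET * mass * time_hr
Convert time: 37 min = 0.6167 hr
kcal = 12.49 * 61.22 * 0.6167
kcal = 471.5266 kcal

471.5266 kcal


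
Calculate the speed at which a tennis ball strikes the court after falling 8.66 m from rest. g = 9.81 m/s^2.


v = sqrt(2 * g * h)
v = sqrt(2 * 9.81 * 8.66)
v = sqrt(169.9092) = 13.0349 m/s

13.0349 m/s


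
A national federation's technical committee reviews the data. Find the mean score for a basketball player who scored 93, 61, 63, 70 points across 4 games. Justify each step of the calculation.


Average = sum / n
Sum = 287
Average = 287 / 4 = 71.75

71.75


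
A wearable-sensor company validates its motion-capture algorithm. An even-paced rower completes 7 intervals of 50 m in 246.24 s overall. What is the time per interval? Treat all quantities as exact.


Split time = total_time / n_laps = 246.24 / 7
Split time = 35.1771 s per lap

35.1771 s


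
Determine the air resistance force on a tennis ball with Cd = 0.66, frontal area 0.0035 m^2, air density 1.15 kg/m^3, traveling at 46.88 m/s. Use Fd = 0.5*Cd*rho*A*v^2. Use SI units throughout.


Fd = 0.5 * Cd * rho * A * v^2
Fd = 0.5 * 0.66 * 1.15 * 0.0035 * 46.88^2
v^2 = 2197.7344
Fd = 0.5 * 0.66 * 1.15 * 0.0035 * 2197.7344 = 2.9191 N

2.9191 N


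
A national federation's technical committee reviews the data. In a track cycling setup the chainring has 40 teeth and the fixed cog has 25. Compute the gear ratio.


GR = front_teeth / rear_teeth
GR = 40 / 25
GR = 1.6

1.6


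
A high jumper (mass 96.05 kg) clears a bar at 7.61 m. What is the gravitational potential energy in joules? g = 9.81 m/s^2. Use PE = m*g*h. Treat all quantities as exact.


PE = m * g * h
PE = 96.05 * 9.81 * 7.61
PE = 942.2505 * 7.61 = 7170.5263 J

7170.5263 J


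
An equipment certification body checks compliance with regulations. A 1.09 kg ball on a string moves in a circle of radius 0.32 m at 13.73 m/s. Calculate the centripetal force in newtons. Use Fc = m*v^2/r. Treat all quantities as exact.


Fc = m * v^2 / r
v^2 = 13.73^2 = 188.5129
Fc = 1.09 * 188.5129 / 0.32
Fc = 205.4791 / 0.32 = 642.1221 N

642.1221 N


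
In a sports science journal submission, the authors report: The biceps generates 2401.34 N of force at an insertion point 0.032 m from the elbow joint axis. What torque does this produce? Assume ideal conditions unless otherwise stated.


tau = F * d
tau = 2401.34 * 0.032
tau = 76.8429 N*m

76.8429 N*m


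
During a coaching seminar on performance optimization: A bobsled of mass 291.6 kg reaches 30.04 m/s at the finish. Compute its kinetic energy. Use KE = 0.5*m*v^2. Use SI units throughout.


KE = 0.5 * m * v^2
KE = 0.5 * 291.6 * 30.04^2
KE = 0.5 * 291.6 * 902.4016 = 131570.1533 J

131570.1533 J


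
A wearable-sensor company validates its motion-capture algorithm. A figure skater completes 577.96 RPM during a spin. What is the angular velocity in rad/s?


omega = RPM * 2 * pi / 60
omega = 577.96 * 2 * 3.14159 / 60
omega = 3631.4298 / 60 = 60.5238 rad/s

60.5238 rad/s


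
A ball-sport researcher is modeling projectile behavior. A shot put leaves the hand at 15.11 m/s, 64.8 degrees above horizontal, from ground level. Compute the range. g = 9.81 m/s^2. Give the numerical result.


R = v^2 * sin(2*theta) / g
Convert angle to radians: theta = 64.8 deg = 1.131 rad
sin(2*theta) = sin(2.2619) = 0.7705
R = 15.11^2 * 0.7705 / 9.81
R = 228.3121 * 0.7705 / 9.81 = 17.9325 m

17.9325 m


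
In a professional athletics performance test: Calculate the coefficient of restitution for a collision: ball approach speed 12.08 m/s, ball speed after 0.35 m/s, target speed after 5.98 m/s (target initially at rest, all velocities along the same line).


e = (v2_after - v1_after) / (v1_before - v2_before)
Numerator = 5.98 - 0.35 = 5.63
Denominator = 12.08 - 0 = 12.08
e = 5.63 / 12.08 = 0.4661

0.4661


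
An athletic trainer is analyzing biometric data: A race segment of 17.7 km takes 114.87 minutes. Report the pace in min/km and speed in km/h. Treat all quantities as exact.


Pace = time / distance = 114.87 min / 17.7 km = 6.4898 min/km
Speed = distance / time_in_hours = 17.7 / 1.9145 hr
Speed = 9.2452 km/h

6.4898 min/km, 9.2452 km/h


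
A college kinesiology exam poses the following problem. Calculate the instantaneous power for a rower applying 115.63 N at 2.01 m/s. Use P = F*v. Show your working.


P = F * v
P = 115.63 * 2.01
P = 232.4163 W

232.4163 W


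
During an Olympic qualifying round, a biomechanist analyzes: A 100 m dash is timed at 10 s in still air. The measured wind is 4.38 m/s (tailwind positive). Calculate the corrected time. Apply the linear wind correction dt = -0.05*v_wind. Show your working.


dt = -0.05 * v_wind = -0.05 * 4.38 = -0.219 s
t_corrected = t_still + dt = 10 + (-0.219)
t_corrected = 9.781 s

9.781 s


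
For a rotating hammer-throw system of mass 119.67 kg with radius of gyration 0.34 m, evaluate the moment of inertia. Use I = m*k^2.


I = m * k^2
I = 119.67 * 0.34^2
I = 119.67 * 0.1156 = 13.8339 kg*m^2

13.8339 kg*m^2


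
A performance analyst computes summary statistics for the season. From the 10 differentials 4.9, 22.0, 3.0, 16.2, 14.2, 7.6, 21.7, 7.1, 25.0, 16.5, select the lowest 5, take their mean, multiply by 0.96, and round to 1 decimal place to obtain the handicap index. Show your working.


All differentials: 4.9, 22.0, 3.0, 16.2, 14.2, 7.6, 21.7, 7.1, 25.0, 16.5
Sorted: 3.0, 4.9, 7.1, 7.6, 14.2, 16.2, 16.5, 21.7, 22.0, 25.0
Best 5: 3.0, 4.9, 7.1, 7.6, 14.2
Average of best = 36.8 / 5 = 7.36
Raw index = 7.36 * 0.96 = 7.0656
Handicap index = round(7.0656, 1) = 7.1

7.1


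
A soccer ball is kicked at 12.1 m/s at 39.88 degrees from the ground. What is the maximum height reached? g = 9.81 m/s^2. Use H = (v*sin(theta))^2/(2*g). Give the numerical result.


H = (v*sin(theta))^2 / (2*g)
vy = v*sin(theta) = 12.1 * sin(39.88 deg) = 7.7583 m/s
H = vy^2 / (2*g) = 60.1912 / (2*9.81)
H = 60.1912 / 19.62 = 3.0678 m

3.0678 m


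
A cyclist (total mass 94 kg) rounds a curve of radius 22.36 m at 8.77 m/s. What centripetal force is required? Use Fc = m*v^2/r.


Fc = m * v^2 / r
v^2 = 8.77^2 = 76.9129
Fc = 94 * 76.9129 / 22.36
Fc = 7229.8126 / 22.36 = 323.3369 N

323.3369 N


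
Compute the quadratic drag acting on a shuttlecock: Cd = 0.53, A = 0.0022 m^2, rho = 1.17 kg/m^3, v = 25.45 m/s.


Fd = 0.5 * Cd * rho * A * v^2
Fd = 0.5 * 0.53 * 1.17 * 0.0022 * 25.45^2
v^2 = 647.7025
Fd = 0.5 * 0.53 * 1.17 * 0.0022 * 647.7025 = 0.4418 N

0.4418 N


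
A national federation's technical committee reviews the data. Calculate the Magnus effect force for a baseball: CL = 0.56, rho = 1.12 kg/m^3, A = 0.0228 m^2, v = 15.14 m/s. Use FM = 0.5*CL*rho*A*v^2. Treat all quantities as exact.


FM = 0.5 * CL * rho * A * v^2
FM = 0.5 * 0.56 * 1.12 * 0.0228 * 15.14^2
v^2 = 229.2196
FM = 0.5 * 0.56 * 1.12 * 0.0228 * 229.2196 = 1.6389 N

1.6389 N


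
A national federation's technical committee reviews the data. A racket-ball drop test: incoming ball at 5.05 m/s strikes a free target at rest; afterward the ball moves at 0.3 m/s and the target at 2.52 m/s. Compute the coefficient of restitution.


e = (v2_after - v1_after) / (v1_before - v2_before)
Numerator = 2.52 - 0.3 = 2.22
Denominator = 5.05 - 0 = 5.05
e = 2.22 / 5.05 = 0.4396

0.4396


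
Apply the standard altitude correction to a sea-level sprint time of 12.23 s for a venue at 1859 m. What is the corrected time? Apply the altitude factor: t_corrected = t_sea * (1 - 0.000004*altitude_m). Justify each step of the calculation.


Correction factor = 1 - 0.000004 * 1859 = 0.992564
t_corrected = t_sea * factor = 12.23 * 0.992564
t_corrected = 12.1391 s

12.1391 s


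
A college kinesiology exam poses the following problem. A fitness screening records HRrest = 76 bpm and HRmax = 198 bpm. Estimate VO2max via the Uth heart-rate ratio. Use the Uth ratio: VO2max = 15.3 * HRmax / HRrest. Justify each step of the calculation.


VO2max = 15.3 * HRmax / HRrest
VO2max = 15.3 * 198 / 76
VO2max = 3029.4 / 76 = 39.8605 mL/kg/min

39.8605 mL/kg/min


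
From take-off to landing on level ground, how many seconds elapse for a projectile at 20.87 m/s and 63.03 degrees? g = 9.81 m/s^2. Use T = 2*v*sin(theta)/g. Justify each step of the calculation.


T = 2*v*sin(theta)/g
sin(theta) = sin(63.03 deg) = 0.8912
T = 2*20.87*0.8912 / 9.81
T = 37.2005 / 9.81 = 3.7921 s

3.7921 s


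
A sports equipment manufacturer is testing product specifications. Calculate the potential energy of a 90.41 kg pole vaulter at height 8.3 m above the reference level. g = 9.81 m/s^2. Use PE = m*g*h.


PE = m * g * h
PE = 90.41 * 9.81 * 8.3
PE = 886.9221 * 8.3 = 7361.4534 J

7361.4534 J


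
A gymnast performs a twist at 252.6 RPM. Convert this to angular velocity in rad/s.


omega = RPM * 2 * pi / 60
omega = 252.6 * 2 * 3.14159 / 60
omega = 1587.1326 / 60 = 26.4522 rad/s

26.4522 rad/s


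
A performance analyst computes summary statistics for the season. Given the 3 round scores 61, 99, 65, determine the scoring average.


Average = sum / n
Sum = 225
Average = 225 / 3 = 75

75


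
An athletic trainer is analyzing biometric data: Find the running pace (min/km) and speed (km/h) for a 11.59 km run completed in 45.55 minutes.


Pace = time / distance = 45.55 min / 11.59 km = 3.9301 min/km
Speed = distance / time_in_hours = 11.59 / 0.7592 hr
Speed = 15.2667 km/h

3.9301 min/km, 15.2667 km/h


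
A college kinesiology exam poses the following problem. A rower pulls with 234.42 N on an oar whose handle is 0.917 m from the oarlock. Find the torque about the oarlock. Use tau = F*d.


tau = F * d
tau = 234.42 * 0.917
tau = 214.9631 N*m

214.9631 N*m


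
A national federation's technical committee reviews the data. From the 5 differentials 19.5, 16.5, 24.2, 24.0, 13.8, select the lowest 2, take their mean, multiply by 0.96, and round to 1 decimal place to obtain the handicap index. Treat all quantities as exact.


All differentials: 19.5, 16.5, 24.2, 24.0, 13.8
Sorted: 13.8, 16.5, 19.5, 24.0, 24.2
Best 2: 13.8, 16.5
Average of best = 30.3 / 2 = 15.15
Raw index = 15.15 * 0.96 = 14.544
Handicap index = round(14.544, 1) = 14.5

14.5


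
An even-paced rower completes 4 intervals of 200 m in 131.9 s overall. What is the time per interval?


Split time = total_time / n_laps = 131.9 / 4
Split time = 32.975 s per lap

32.975 s


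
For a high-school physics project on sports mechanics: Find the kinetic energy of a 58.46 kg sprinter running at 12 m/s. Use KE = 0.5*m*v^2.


KE = 0.5 * m * v^2
KE = 0.5 * 58.46 * 12^2
KE = 0.5 * 58.46 * 144 = 4209.12 J

4209.12 J


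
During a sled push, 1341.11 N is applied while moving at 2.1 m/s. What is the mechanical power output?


P = F * v
P = 1341.11 * 2.1
P = 2816.331 W

2816.331 W


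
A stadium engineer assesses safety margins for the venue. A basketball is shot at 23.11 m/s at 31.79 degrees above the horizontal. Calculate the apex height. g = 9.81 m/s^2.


H = (v*sin(theta))^2 / (2*g)
vy = v*sin(theta) = 23.11 * sin(31.79 deg) = 12.1745 m/s
H = vy^2 / (2*g) = 148.2189 / (2*9.81)
H = 148.2189 / 19.62 = 7.5545 m

7.5545 m


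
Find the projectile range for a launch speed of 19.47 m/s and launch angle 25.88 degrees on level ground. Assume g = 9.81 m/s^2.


R = v^2 * sin(2*theta) / g
Convert angle to radians: theta = 25.88 deg = 0.4517 rad
sin(2*theta) = sin(0.9034) = 0.7854
R = 19.47^2 * 0.7854 / 9.81
R = 379.0809 * 0.7854 / 9.81 = 30.3506 m

30.3506 m


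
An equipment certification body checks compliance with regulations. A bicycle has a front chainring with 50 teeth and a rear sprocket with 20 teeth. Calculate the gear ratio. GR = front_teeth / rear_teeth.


GR = front_teeth / rear_teeth
GR = 50 / 20
GR = 2.5

2.5


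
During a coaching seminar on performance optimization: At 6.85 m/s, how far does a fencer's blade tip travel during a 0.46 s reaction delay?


d = v * t
d = 6.85 * 0.46
d = 3.151 m

3.151 m


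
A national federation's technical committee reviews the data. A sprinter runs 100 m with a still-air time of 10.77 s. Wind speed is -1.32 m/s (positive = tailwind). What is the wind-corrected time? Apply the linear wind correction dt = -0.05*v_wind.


dt = -0.05 * v_wind = -0.05 * -1.32 = 0.066 s
t_corrected = t_still + dt = 10.77 + (0.066)
t_corrected = 10.836 s

10.836 s


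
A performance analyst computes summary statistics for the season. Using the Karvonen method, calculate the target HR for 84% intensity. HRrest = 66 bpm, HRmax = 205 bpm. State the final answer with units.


Target = HRrest + pct*(HRmax - HRrest)
Heart rate reserve = HRmax - HRrest = 205 - 66 = 139 bpm
Fraction = 84% = 0.84
Target = 66 + 0.84 * 139
Target = 66 + 116.76 = 182.76 bpm

182.76 bpm


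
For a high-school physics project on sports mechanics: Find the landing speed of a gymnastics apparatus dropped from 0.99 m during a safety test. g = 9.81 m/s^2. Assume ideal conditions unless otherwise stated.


v = sqrt(2 * g * h)
v = sqrt(2 * 9.81 * 0.99)
v = sqrt(19.4238) = 4.4072 m/s

4.4072 m/s


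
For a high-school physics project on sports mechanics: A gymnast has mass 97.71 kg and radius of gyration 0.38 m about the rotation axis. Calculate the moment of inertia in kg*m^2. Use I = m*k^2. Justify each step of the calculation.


I = m * k^2
I = 97.71 * 0.38^2
I = 97.71 * 0.1444 = 14.1093 kg*m^2

14.1093 kg*m^2


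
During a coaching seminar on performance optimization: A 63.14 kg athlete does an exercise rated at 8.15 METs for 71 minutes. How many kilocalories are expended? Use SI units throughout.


kcal = MET * mass * time_hr
Convert time: 71 min = 1.1833 hr
kcal = 8.15 * 63.14 * 1.1833
kcal = 608.9327 kcal

608.9327 kcal


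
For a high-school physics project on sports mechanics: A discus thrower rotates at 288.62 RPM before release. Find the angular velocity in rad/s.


omega = RPM * 2 * pi / 60
omega = 288.62 * 2 * 3.14159 / 60
omega = 1813.4529 / 60 = 30.2242 rad/s

30.2242 rad/s
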